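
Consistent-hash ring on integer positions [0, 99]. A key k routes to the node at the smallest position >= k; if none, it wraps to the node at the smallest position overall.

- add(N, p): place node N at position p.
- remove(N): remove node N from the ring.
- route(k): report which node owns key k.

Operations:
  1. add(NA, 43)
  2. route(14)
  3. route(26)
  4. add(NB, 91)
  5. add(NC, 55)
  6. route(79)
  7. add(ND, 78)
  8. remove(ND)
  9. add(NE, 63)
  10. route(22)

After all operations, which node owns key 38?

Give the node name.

Answer: NA

Derivation:
Op 1: add NA@43 -> ring=[43:NA]
Op 2: route key 14: smallest pos >= 14 is 43 -> NA
Op 3: route key 26: smallest pos >= 26 is 43 -> NA
Op 4: add NB@91 -> ring=[43:NA,91:NB]
Op 5: add NC@55 -> ring=[43:NA,55:NC,91:NB]
Op 6: route key 79: smallest pos >= 79 is 91 -> NB
Op 7: add ND@78 -> ring=[43:NA,55:NC,78:ND,91:NB]
Op 8: remove ND -> ring=[43:NA,55:NC,91:NB]
Op 9: add NE@63 -> ring=[43:NA,55:NC,63:NE,91:NB]
Op 10: route key 22: smallest pos >= 22 is 43 -> NA
Final route key 38: smallest pos >= 38 is 43 -> NA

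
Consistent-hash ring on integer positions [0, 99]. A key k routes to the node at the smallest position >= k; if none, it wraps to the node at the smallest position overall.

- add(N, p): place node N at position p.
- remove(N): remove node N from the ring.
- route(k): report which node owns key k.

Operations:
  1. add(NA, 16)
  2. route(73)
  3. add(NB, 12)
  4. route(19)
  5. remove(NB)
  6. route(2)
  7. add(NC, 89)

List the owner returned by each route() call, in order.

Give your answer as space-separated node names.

Answer: NA NB NA

Derivation:
Op 1: add NA@16 -> ring=[16:NA]
Op 2: route key 73: none >= 73, wrap to smallest pos 16 -> NA
Op 3: add NB@12 -> ring=[12:NB,16:NA]
Op 4: route key 19: none >= 19, wrap to smallest pos 12 -> NB
Op 5: remove NB -> ring=[16:NA]
Op 6: route key 2: smallest pos >= 2 is 16 -> NA
Op 7: add NC@89 -> ring=[16:NA,89:NC]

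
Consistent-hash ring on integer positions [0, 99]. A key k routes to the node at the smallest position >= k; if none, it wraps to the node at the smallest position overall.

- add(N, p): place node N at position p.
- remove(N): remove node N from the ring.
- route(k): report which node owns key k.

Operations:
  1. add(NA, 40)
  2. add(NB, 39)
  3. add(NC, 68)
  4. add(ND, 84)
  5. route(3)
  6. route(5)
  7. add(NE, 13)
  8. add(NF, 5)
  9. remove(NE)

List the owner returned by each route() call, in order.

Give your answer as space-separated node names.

Op 1: add NA@40 -> ring=[40:NA]
Op 2: add NB@39 -> ring=[39:NB,40:NA]
Op 3: add NC@68 -> ring=[39:NB,40:NA,68:NC]
Op 4: add ND@84 -> ring=[39:NB,40:NA,68:NC,84:ND]
Op 5: route key 3: smallest pos >= 3 is 39 -> NB
Op 6: route key 5: smallest pos >= 5 is 39 -> NB
Op 7: add NE@13 -> ring=[13:NE,39:NB,40:NA,68:NC,84:ND]
Op 8: add NF@5 -> ring=[5:NF,13:NE,39:NB,40:NA,68:NC,84:ND]
Op 9: remove NE -> ring=[5:NF,39:NB,40:NA,68:NC,84:ND]

Answer: NB NB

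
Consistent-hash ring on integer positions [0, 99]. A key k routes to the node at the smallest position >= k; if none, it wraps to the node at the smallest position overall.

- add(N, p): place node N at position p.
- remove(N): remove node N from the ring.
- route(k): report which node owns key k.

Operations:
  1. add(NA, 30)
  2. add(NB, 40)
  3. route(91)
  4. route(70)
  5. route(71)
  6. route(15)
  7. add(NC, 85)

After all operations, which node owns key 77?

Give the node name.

Answer: NC

Derivation:
Op 1: add NA@30 -> ring=[30:NA]
Op 2: add NB@40 -> ring=[30:NA,40:NB]
Op 3: route key 91: none >= 91, wrap to smallest pos 30 -> NA
Op 4: route key 70: none >= 70, wrap to smallest pos 30 -> NA
Op 5: route key 71: none >= 71, wrap to smallest pos 30 -> NA
Op 6: route key 15: smallest pos >= 15 is 30 -> NA
Op 7: add NC@85 -> ring=[30:NA,40:NB,85:NC]
Final route key 77: smallest pos >= 77 is 85 -> NC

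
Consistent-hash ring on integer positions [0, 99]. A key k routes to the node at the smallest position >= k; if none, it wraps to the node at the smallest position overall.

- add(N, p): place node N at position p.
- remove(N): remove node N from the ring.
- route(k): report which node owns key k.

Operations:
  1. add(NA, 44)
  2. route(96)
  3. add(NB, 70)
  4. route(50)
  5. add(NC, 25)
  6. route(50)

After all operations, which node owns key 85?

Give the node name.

Op 1: add NA@44 -> ring=[44:NA]
Op 2: route key 96: none >= 96, wrap to smallest pos 44 -> NA
Op 3: add NB@70 -> ring=[44:NA,70:NB]
Op 4: route key 50: smallest pos >= 50 is 70 -> NB
Op 5: add NC@25 -> ring=[25:NC,44:NA,70:NB]
Op 6: route key 50: smallest pos >= 50 is 70 -> NB
Final route key 85: none >= 85, wrap to smallest pos 25 -> NC

Answer: NC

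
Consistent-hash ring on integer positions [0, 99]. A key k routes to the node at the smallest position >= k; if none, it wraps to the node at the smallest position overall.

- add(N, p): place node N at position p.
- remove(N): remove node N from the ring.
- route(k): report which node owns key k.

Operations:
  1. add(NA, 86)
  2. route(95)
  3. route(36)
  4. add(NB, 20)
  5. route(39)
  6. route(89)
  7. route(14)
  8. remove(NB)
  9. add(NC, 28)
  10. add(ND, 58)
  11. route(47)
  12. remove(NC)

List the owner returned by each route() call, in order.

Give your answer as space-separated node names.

Op 1: add NA@86 -> ring=[86:NA]
Op 2: route key 95: none >= 95, wrap to smallest pos 86 -> NA
Op 3: route key 36: smallest pos >= 36 is 86 -> NA
Op 4: add NB@20 -> ring=[20:NB,86:NA]
Op 5: route key 39: smallest pos >= 39 is 86 -> NA
Op 6: route key 89: none >= 89, wrap to smallest pos 20 -> NB
Op 7: route key 14: smallest pos >= 14 is 20 -> NB
Op 8: remove NB -> ring=[86:NA]
Op 9: add NC@28 -> ring=[28:NC,86:NA]
Op 10: add ND@58 -> ring=[28:NC,58:ND,86:NA]
Op 11: route key 47: smallest pos >= 47 is 58 -> ND
Op 12: remove NC -> ring=[58:ND,86:NA]

Answer: NA NA NA NB NB ND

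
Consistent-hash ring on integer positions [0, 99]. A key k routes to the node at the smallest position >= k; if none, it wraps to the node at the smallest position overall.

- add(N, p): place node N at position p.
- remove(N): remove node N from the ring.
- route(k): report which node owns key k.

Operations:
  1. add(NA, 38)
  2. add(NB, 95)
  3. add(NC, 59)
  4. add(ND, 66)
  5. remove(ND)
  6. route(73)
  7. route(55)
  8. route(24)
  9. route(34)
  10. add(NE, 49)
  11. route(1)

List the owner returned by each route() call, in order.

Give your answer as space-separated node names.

Op 1: add NA@38 -> ring=[38:NA]
Op 2: add NB@95 -> ring=[38:NA,95:NB]
Op 3: add NC@59 -> ring=[38:NA,59:NC,95:NB]
Op 4: add ND@66 -> ring=[38:NA,59:NC,66:ND,95:NB]
Op 5: remove ND -> ring=[38:NA,59:NC,95:NB]
Op 6: route key 73: smallest pos >= 73 is 95 -> NB
Op 7: route key 55: smallest pos >= 55 is 59 -> NC
Op 8: route key 24: smallest pos >= 24 is 38 -> NA
Op 9: route key 34: smallest pos >= 34 is 38 -> NA
Op 10: add NE@49 -> ring=[38:NA,49:NE,59:NC,95:NB]
Op 11: route key 1: smallest pos >= 1 is 38 -> NA

Answer: NB NC NA NA NA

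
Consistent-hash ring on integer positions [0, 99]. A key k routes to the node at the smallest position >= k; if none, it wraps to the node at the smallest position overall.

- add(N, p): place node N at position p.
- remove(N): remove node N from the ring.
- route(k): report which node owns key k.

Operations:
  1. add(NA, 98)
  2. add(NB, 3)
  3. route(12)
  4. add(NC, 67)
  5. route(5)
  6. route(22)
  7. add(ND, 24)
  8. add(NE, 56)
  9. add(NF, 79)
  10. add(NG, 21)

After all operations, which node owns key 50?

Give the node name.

Answer: NE

Derivation:
Op 1: add NA@98 -> ring=[98:NA]
Op 2: add NB@3 -> ring=[3:NB,98:NA]
Op 3: route key 12: smallest pos >= 12 is 98 -> NA
Op 4: add NC@67 -> ring=[3:NB,67:NC,98:NA]
Op 5: route key 5: smallest pos >= 5 is 67 -> NC
Op 6: route key 22: smallest pos >= 22 is 67 -> NC
Op 7: add ND@24 -> ring=[3:NB,24:ND,67:NC,98:NA]
Op 8: add NE@56 -> ring=[3:NB,24:ND,56:NE,67:NC,98:NA]
Op 9: add NF@79 -> ring=[3:NB,24:ND,56:NE,67:NC,79:NF,98:NA]
Op 10: add NG@21 -> ring=[3:NB,21:NG,24:ND,56:NE,67:NC,79:NF,98:NA]
Final route key 50: smallest pos >= 50 is 56 -> NE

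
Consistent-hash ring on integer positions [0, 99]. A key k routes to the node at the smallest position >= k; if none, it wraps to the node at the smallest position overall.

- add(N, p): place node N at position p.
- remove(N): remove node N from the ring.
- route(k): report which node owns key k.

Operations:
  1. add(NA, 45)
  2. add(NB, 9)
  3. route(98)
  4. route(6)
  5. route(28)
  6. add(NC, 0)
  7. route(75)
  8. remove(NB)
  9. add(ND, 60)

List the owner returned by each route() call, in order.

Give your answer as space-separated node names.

Op 1: add NA@45 -> ring=[45:NA]
Op 2: add NB@9 -> ring=[9:NB,45:NA]
Op 3: route key 98: none >= 98, wrap to smallest pos 9 -> NB
Op 4: route key 6: smallest pos >= 6 is 9 -> NB
Op 5: route key 28: smallest pos >= 28 is 45 -> NA
Op 6: add NC@0 -> ring=[0:NC,9:NB,45:NA]
Op 7: route key 75: none >= 75, wrap to smallest pos 0 -> NC
Op 8: remove NB -> ring=[0:NC,45:NA]
Op 9: add ND@60 -> ring=[0:NC,45:NA,60:ND]

Answer: NB NB NA NC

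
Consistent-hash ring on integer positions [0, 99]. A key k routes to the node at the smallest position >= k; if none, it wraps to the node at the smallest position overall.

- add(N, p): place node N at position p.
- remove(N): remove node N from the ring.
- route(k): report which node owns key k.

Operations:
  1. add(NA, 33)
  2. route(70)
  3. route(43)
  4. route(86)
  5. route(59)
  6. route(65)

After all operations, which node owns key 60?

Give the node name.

Op 1: add NA@33 -> ring=[33:NA]
Op 2: route key 70: none >= 70, wrap to smallest pos 33 -> NA
Op 3: route key 43: none >= 43, wrap to smallest pos 33 -> NA
Op 4: route key 86: none >= 86, wrap to smallest pos 33 -> NA
Op 5: route key 59: none >= 59, wrap to smallest pos 33 -> NA
Op 6: route key 65: none >= 65, wrap to smallest pos 33 -> NA
Final route key 60: none >= 60, wrap to smallest pos 33 -> NA

Answer: NA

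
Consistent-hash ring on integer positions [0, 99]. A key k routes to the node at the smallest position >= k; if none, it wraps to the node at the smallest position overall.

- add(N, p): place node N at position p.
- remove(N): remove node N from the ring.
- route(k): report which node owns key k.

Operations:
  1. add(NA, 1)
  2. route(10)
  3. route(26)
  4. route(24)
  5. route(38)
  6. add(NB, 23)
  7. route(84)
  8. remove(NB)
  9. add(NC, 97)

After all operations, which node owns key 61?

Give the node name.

Op 1: add NA@1 -> ring=[1:NA]
Op 2: route key 10: none >= 10, wrap to smallest pos 1 -> NA
Op 3: route key 26: none >= 26, wrap to smallest pos 1 -> NA
Op 4: route key 24: none >= 24, wrap to smallest pos 1 -> NA
Op 5: route key 38: none >= 38, wrap to smallest pos 1 -> NA
Op 6: add NB@23 -> ring=[1:NA,23:NB]
Op 7: route key 84: none >= 84, wrap to smallest pos 1 -> NA
Op 8: remove NB -> ring=[1:NA]
Op 9: add NC@97 -> ring=[1:NA,97:NC]
Final route key 61: smallest pos >= 61 is 97 -> NC

Answer: NC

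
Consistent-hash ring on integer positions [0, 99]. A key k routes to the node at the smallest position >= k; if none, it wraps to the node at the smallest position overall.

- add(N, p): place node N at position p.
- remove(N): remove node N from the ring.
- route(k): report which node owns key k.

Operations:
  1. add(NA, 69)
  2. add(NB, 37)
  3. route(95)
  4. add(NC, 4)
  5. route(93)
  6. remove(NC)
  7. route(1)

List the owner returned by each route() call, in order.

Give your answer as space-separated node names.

Answer: NB NC NB

Derivation:
Op 1: add NA@69 -> ring=[69:NA]
Op 2: add NB@37 -> ring=[37:NB,69:NA]
Op 3: route key 95: none >= 95, wrap to smallest pos 37 -> NB
Op 4: add NC@4 -> ring=[4:NC,37:NB,69:NA]
Op 5: route key 93: none >= 93, wrap to smallest pos 4 -> NC
Op 6: remove NC -> ring=[37:NB,69:NA]
Op 7: route key 1: smallest pos >= 1 is 37 -> NB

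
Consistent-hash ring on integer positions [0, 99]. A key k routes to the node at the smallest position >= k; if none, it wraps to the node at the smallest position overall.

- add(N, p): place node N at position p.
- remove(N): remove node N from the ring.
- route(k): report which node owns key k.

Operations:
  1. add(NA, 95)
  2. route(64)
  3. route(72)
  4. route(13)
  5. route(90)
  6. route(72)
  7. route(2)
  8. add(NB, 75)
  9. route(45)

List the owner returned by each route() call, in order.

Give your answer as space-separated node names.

Answer: NA NA NA NA NA NA NB

Derivation:
Op 1: add NA@95 -> ring=[95:NA]
Op 2: route key 64: smallest pos >= 64 is 95 -> NA
Op 3: route key 72: smallest pos >= 72 is 95 -> NA
Op 4: route key 13: smallest pos >= 13 is 95 -> NA
Op 5: route key 90: smallest pos >= 90 is 95 -> NA
Op 6: route key 72: smallest pos >= 72 is 95 -> NA
Op 7: route key 2: smallest pos >= 2 is 95 -> NA
Op 8: add NB@75 -> ring=[75:NB,95:NA]
Op 9: route key 45: smallest pos >= 45 is 75 -> NB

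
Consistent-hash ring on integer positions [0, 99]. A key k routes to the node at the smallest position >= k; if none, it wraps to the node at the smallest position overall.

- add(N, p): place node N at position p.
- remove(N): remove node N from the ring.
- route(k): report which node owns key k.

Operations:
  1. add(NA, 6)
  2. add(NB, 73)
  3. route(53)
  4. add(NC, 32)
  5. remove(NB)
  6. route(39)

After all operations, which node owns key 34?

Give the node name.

Op 1: add NA@6 -> ring=[6:NA]
Op 2: add NB@73 -> ring=[6:NA,73:NB]
Op 3: route key 53: smallest pos >= 53 is 73 -> NB
Op 4: add NC@32 -> ring=[6:NA,32:NC,73:NB]
Op 5: remove NB -> ring=[6:NA,32:NC]
Op 6: route key 39: none >= 39, wrap to smallest pos 6 -> NA
Final route key 34: none >= 34, wrap to smallest pos 6 -> NA

Answer: NA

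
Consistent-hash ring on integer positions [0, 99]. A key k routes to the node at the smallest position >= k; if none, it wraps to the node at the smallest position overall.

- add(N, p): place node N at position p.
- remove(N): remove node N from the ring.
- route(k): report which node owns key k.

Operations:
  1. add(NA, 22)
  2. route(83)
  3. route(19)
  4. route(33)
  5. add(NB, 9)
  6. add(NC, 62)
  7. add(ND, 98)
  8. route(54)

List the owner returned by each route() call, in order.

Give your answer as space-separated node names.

Op 1: add NA@22 -> ring=[22:NA]
Op 2: route key 83: none >= 83, wrap to smallest pos 22 -> NA
Op 3: route key 19: smallest pos >= 19 is 22 -> NA
Op 4: route key 33: none >= 33, wrap to smallest pos 22 -> NA
Op 5: add NB@9 -> ring=[9:NB,22:NA]
Op 6: add NC@62 -> ring=[9:NB,22:NA,62:NC]
Op 7: add ND@98 -> ring=[9:NB,22:NA,62:NC,98:ND]
Op 8: route key 54: smallest pos >= 54 is 62 -> NC

Answer: NA NA NA NC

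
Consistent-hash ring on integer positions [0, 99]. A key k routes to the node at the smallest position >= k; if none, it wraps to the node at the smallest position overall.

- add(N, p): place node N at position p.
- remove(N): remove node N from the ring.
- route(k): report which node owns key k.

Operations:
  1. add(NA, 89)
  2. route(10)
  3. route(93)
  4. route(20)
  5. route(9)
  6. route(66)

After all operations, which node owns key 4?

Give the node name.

Answer: NA

Derivation:
Op 1: add NA@89 -> ring=[89:NA]
Op 2: route key 10: smallest pos >= 10 is 89 -> NA
Op 3: route key 93: none >= 93, wrap to smallest pos 89 -> NA
Op 4: route key 20: smallest pos >= 20 is 89 -> NA
Op 5: route key 9: smallest pos >= 9 is 89 -> NA
Op 6: route key 66: smallest pos >= 66 is 89 -> NA
Final route key 4: smallest pos >= 4 is 89 -> NA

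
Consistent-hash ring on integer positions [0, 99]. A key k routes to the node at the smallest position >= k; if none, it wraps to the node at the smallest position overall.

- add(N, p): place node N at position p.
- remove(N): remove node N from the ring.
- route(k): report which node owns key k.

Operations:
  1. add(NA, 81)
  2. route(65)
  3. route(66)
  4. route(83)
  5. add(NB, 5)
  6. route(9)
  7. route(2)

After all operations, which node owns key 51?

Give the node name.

Op 1: add NA@81 -> ring=[81:NA]
Op 2: route key 65: smallest pos >= 65 is 81 -> NA
Op 3: route key 66: smallest pos >= 66 is 81 -> NA
Op 4: route key 83: none >= 83, wrap to smallest pos 81 -> NA
Op 5: add NB@5 -> ring=[5:NB,81:NA]
Op 6: route key 9: smallest pos >= 9 is 81 -> NA
Op 7: route key 2: smallest pos >= 2 is 5 -> NB
Final route key 51: smallest pos >= 51 is 81 -> NA

Answer: NA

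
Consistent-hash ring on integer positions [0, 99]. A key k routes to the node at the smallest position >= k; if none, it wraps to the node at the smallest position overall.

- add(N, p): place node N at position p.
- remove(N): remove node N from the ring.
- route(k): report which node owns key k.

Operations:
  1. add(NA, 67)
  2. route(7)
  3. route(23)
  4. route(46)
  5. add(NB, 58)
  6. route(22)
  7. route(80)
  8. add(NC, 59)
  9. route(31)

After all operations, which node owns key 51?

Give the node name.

Answer: NB

Derivation:
Op 1: add NA@67 -> ring=[67:NA]
Op 2: route key 7: smallest pos >= 7 is 67 -> NA
Op 3: route key 23: smallest pos >= 23 is 67 -> NA
Op 4: route key 46: smallest pos >= 46 is 67 -> NA
Op 5: add NB@58 -> ring=[58:NB,67:NA]
Op 6: route key 22: smallest pos >= 22 is 58 -> NB
Op 7: route key 80: none >= 80, wrap to smallest pos 58 -> NB
Op 8: add NC@59 -> ring=[58:NB,59:NC,67:NA]
Op 9: route key 31: smallest pos >= 31 is 58 -> NB
Final route key 51: smallest pos >= 51 is 58 -> NB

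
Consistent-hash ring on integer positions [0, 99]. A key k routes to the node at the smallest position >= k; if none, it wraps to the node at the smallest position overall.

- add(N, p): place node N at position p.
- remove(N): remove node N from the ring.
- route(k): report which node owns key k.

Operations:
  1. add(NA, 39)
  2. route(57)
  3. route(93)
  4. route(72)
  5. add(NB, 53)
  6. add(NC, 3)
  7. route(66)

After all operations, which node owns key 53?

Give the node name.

Answer: NB

Derivation:
Op 1: add NA@39 -> ring=[39:NA]
Op 2: route key 57: none >= 57, wrap to smallest pos 39 -> NA
Op 3: route key 93: none >= 93, wrap to smallest pos 39 -> NA
Op 4: route key 72: none >= 72, wrap to smallest pos 39 -> NA
Op 5: add NB@53 -> ring=[39:NA,53:NB]
Op 6: add NC@3 -> ring=[3:NC,39:NA,53:NB]
Op 7: route key 66: none >= 66, wrap to smallest pos 3 -> NC
Final route key 53: smallest pos >= 53 is 53 -> NB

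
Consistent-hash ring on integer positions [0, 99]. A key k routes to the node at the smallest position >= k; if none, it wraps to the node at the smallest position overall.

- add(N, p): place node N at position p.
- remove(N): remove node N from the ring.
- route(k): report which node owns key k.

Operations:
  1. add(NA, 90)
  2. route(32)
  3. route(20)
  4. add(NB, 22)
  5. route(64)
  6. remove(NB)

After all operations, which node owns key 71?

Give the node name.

Answer: NA

Derivation:
Op 1: add NA@90 -> ring=[90:NA]
Op 2: route key 32: smallest pos >= 32 is 90 -> NA
Op 3: route key 20: smallest pos >= 20 is 90 -> NA
Op 4: add NB@22 -> ring=[22:NB,90:NA]
Op 5: route key 64: smallest pos >= 64 is 90 -> NA
Op 6: remove NB -> ring=[90:NA]
Final route key 71: smallest pos >= 71 is 90 -> NA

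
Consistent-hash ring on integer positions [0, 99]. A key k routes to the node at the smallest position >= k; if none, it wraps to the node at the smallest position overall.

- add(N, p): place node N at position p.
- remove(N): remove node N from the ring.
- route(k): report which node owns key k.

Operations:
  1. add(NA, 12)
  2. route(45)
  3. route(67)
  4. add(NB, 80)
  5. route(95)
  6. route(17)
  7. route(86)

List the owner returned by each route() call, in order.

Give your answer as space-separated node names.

Op 1: add NA@12 -> ring=[12:NA]
Op 2: route key 45: none >= 45, wrap to smallest pos 12 -> NA
Op 3: route key 67: none >= 67, wrap to smallest pos 12 -> NA
Op 4: add NB@80 -> ring=[12:NA,80:NB]
Op 5: route key 95: none >= 95, wrap to smallest pos 12 -> NA
Op 6: route key 17: smallest pos >= 17 is 80 -> NB
Op 7: route key 86: none >= 86, wrap to smallest pos 12 -> NA

Answer: NA NA NA NB NA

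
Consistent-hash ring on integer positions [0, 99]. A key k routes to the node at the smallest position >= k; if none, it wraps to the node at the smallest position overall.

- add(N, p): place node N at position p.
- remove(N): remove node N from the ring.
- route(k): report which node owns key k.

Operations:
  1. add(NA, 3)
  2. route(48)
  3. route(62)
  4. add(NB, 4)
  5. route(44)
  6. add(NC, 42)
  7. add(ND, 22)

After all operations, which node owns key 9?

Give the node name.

Answer: ND

Derivation:
Op 1: add NA@3 -> ring=[3:NA]
Op 2: route key 48: none >= 48, wrap to smallest pos 3 -> NA
Op 3: route key 62: none >= 62, wrap to smallest pos 3 -> NA
Op 4: add NB@4 -> ring=[3:NA,4:NB]
Op 5: route key 44: none >= 44, wrap to smallest pos 3 -> NA
Op 6: add NC@42 -> ring=[3:NA,4:NB,42:NC]
Op 7: add ND@22 -> ring=[3:NA,4:NB,22:ND,42:NC]
Final route key 9: smallest pos >= 9 is 22 -> ND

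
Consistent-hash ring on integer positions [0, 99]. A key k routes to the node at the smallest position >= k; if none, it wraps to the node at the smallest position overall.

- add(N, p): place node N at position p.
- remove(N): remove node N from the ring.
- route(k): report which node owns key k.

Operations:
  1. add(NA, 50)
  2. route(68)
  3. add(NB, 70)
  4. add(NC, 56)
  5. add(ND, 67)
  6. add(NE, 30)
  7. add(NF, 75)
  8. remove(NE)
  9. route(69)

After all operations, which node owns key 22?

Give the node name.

Op 1: add NA@50 -> ring=[50:NA]
Op 2: route key 68: none >= 68, wrap to smallest pos 50 -> NA
Op 3: add NB@70 -> ring=[50:NA,70:NB]
Op 4: add NC@56 -> ring=[50:NA,56:NC,70:NB]
Op 5: add ND@67 -> ring=[50:NA,56:NC,67:ND,70:NB]
Op 6: add NE@30 -> ring=[30:NE,50:NA,56:NC,67:ND,70:NB]
Op 7: add NF@75 -> ring=[30:NE,50:NA,56:NC,67:ND,70:NB,75:NF]
Op 8: remove NE -> ring=[50:NA,56:NC,67:ND,70:NB,75:NF]
Op 9: route key 69: smallest pos >= 69 is 70 -> NB
Final route key 22: smallest pos >= 22 is 50 -> NA

Answer: NA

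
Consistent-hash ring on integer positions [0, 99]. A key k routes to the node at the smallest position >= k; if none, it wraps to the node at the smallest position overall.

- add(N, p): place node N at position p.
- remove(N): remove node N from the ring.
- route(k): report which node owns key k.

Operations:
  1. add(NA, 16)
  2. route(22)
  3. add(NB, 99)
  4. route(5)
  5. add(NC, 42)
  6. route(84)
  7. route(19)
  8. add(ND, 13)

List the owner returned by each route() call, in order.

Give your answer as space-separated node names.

Answer: NA NA NB NC

Derivation:
Op 1: add NA@16 -> ring=[16:NA]
Op 2: route key 22: none >= 22, wrap to smallest pos 16 -> NA
Op 3: add NB@99 -> ring=[16:NA,99:NB]
Op 4: route key 5: smallest pos >= 5 is 16 -> NA
Op 5: add NC@42 -> ring=[16:NA,42:NC,99:NB]
Op 6: route key 84: smallest pos >= 84 is 99 -> NB
Op 7: route key 19: smallest pos >= 19 is 42 -> NC
Op 8: add ND@13 -> ring=[13:ND,16:NA,42:NC,99:NB]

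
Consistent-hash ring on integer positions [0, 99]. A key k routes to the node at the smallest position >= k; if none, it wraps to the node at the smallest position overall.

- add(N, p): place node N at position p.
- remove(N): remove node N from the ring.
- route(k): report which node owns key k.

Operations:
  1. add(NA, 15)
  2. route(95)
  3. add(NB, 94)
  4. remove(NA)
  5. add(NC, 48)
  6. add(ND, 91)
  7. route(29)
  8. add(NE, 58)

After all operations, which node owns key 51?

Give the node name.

Answer: NE

Derivation:
Op 1: add NA@15 -> ring=[15:NA]
Op 2: route key 95: none >= 95, wrap to smallest pos 15 -> NA
Op 3: add NB@94 -> ring=[15:NA,94:NB]
Op 4: remove NA -> ring=[94:NB]
Op 5: add NC@48 -> ring=[48:NC,94:NB]
Op 6: add ND@91 -> ring=[48:NC,91:ND,94:NB]
Op 7: route key 29: smallest pos >= 29 is 48 -> NC
Op 8: add NE@58 -> ring=[48:NC,58:NE,91:ND,94:NB]
Final route key 51: smallest pos >= 51 is 58 -> NE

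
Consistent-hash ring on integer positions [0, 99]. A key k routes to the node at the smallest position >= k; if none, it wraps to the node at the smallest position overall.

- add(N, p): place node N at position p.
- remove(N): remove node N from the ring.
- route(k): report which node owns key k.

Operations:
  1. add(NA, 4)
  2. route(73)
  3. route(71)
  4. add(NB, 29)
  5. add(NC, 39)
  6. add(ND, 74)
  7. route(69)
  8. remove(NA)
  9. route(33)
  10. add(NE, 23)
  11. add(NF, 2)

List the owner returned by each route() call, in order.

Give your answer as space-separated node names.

Op 1: add NA@4 -> ring=[4:NA]
Op 2: route key 73: none >= 73, wrap to smallest pos 4 -> NA
Op 3: route key 71: none >= 71, wrap to smallest pos 4 -> NA
Op 4: add NB@29 -> ring=[4:NA,29:NB]
Op 5: add NC@39 -> ring=[4:NA,29:NB,39:NC]
Op 6: add ND@74 -> ring=[4:NA,29:NB,39:NC,74:ND]
Op 7: route key 69: smallest pos >= 69 is 74 -> ND
Op 8: remove NA -> ring=[29:NB,39:NC,74:ND]
Op 9: route key 33: smallest pos >= 33 is 39 -> NC
Op 10: add NE@23 -> ring=[23:NE,29:NB,39:NC,74:ND]
Op 11: add NF@2 -> ring=[2:NF,23:NE,29:NB,39:NC,74:ND]

Answer: NA NA ND NC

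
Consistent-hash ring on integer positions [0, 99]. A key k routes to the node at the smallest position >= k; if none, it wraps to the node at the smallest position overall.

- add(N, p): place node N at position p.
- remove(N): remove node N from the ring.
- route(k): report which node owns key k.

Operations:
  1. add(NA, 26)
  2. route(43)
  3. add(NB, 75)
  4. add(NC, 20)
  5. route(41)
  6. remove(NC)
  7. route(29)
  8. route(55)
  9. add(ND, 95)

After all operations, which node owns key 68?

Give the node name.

Op 1: add NA@26 -> ring=[26:NA]
Op 2: route key 43: none >= 43, wrap to smallest pos 26 -> NA
Op 3: add NB@75 -> ring=[26:NA,75:NB]
Op 4: add NC@20 -> ring=[20:NC,26:NA,75:NB]
Op 5: route key 41: smallest pos >= 41 is 75 -> NB
Op 6: remove NC -> ring=[26:NA,75:NB]
Op 7: route key 29: smallest pos >= 29 is 75 -> NB
Op 8: route key 55: smallest pos >= 55 is 75 -> NB
Op 9: add ND@95 -> ring=[26:NA,75:NB,95:ND]
Final route key 68: smallest pos >= 68 is 75 -> NB

Answer: NB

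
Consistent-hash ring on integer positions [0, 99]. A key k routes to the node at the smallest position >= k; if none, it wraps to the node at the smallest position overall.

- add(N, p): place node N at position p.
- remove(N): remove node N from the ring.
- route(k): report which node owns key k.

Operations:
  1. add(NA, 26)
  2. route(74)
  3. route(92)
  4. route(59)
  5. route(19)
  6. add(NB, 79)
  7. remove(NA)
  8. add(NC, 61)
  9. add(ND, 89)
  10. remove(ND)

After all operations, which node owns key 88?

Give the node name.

Op 1: add NA@26 -> ring=[26:NA]
Op 2: route key 74: none >= 74, wrap to smallest pos 26 -> NA
Op 3: route key 92: none >= 92, wrap to smallest pos 26 -> NA
Op 4: route key 59: none >= 59, wrap to smallest pos 26 -> NA
Op 5: route key 19: smallest pos >= 19 is 26 -> NA
Op 6: add NB@79 -> ring=[26:NA,79:NB]
Op 7: remove NA -> ring=[79:NB]
Op 8: add NC@61 -> ring=[61:NC,79:NB]
Op 9: add ND@89 -> ring=[61:NC,79:NB,89:ND]
Op 10: remove ND -> ring=[61:NC,79:NB]
Final route key 88: none >= 88, wrap to smallest pos 61 -> NC

Answer: NC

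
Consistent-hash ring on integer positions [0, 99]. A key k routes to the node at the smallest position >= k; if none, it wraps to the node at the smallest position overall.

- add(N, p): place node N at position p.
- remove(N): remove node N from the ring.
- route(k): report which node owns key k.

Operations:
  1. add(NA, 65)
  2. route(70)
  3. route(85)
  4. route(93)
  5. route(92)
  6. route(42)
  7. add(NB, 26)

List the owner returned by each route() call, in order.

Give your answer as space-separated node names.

Answer: NA NA NA NA NA

Derivation:
Op 1: add NA@65 -> ring=[65:NA]
Op 2: route key 70: none >= 70, wrap to smallest pos 65 -> NA
Op 3: route key 85: none >= 85, wrap to smallest pos 65 -> NA
Op 4: route key 93: none >= 93, wrap to smallest pos 65 -> NA
Op 5: route key 92: none >= 92, wrap to smallest pos 65 -> NA
Op 6: route key 42: smallest pos >= 42 is 65 -> NA
Op 7: add NB@26 -> ring=[26:NB,65:NA]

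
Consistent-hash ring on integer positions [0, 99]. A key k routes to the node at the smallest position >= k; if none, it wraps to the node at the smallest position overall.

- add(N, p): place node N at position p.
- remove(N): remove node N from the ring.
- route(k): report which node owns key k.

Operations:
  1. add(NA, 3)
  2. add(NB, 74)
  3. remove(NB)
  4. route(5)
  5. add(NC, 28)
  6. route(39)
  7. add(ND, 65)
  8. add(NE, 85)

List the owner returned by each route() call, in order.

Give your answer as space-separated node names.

Op 1: add NA@3 -> ring=[3:NA]
Op 2: add NB@74 -> ring=[3:NA,74:NB]
Op 3: remove NB -> ring=[3:NA]
Op 4: route key 5: none >= 5, wrap to smallest pos 3 -> NA
Op 5: add NC@28 -> ring=[3:NA,28:NC]
Op 6: route key 39: none >= 39, wrap to smallest pos 3 -> NA
Op 7: add ND@65 -> ring=[3:NA,28:NC,65:ND]
Op 8: add NE@85 -> ring=[3:NA,28:NC,65:ND,85:NE]

Answer: NA NA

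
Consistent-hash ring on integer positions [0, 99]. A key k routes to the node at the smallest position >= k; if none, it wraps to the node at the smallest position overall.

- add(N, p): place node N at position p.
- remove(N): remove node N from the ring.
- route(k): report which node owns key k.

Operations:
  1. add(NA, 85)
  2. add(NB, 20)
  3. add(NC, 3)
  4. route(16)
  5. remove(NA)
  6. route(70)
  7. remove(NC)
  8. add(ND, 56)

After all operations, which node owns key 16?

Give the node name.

Op 1: add NA@85 -> ring=[85:NA]
Op 2: add NB@20 -> ring=[20:NB,85:NA]
Op 3: add NC@3 -> ring=[3:NC,20:NB,85:NA]
Op 4: route key 16: smallest pos >= 16 is 20 -> NB
Op 5: remove NA -> ring=[3:NC,20:NB]
Op 6: route key 70: none >= 70, wrap to smallest pos 3 -> NC
Op 7: remove NC -> ring=[20:NB]
Op 8: add ND@56 -> ring=[20:NB,56:ND]
Final route key 16: smallest pos >= 16 is 20 -> NB

Answer: NB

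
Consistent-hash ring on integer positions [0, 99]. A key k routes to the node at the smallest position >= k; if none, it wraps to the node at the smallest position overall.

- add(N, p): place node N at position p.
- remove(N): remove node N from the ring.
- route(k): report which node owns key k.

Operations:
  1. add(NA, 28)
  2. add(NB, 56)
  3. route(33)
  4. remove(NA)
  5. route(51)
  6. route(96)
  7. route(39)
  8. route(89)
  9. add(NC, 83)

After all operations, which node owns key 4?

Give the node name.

Answer: NB

Derivation:
Op 1: add NA@28 -> ring=[28:NA]
Op 2: add NB@56 -> ring=[28:NA,56:NB]
Op 3: route key 33: smallest pos >= 33 is 56 -> NB
Op 4: remove NA -> ring=[56:NB]
Op 5: route key 51: smallest pos >= 51 is 56 -> NB
Op 6: route key 96: none >= 96, wrap to smallest pos 56 -> NB
Op 7: route key 39: smallest pos >= 39 is 56 -> NB
Op 8: route key 89: none >= 89, wrap to smallest pos 56 -> NB
Op 9: add NC@83 -> ring=[56:NB,83:NC]
Final route key 4: smallest pos >= 4 is 56 -> NB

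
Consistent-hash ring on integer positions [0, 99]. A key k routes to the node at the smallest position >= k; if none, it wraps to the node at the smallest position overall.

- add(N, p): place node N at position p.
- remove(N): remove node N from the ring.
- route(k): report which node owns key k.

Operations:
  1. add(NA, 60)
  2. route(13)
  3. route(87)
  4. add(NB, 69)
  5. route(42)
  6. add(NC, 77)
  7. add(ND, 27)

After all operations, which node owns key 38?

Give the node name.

Op 1: add NA@60 -> ring=[60:NA]
Op 2: route key 13: smallest pos >= 13 is 60 -> NA
Op 3: route key 87: none >= 87, wrap to smallest pos 60 -> NA
Op 4: add NB@69 -> ring=[60:NA,69:NB]
Op 5: route key 42: smallest pos >= 42 is 60 -> NA
Op 6: add NC@77 -> ring=[60:NA,69:NB,77:NC]
Op 7: add ND@27 -> ring=[27:ND,60:NA,69:NB,77:NC]
Final route key 38: smallest pos >= 38 is 60 -> NA

Answer: NA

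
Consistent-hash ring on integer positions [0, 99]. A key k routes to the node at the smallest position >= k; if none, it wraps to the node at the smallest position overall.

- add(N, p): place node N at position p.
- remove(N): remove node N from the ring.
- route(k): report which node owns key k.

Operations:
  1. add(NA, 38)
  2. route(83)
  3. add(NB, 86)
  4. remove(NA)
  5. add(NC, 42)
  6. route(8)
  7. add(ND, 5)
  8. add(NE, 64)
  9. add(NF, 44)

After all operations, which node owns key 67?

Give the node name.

Op 1: add NA@38 -> ring=[38:NA]
Op 2: route key 83: none >= 83, wrap to smallest pos 38 -> NA
Op 3: add NB@86 -> ring=[38:NA,86:NB]
Op 4: remove NA -> ring=[86:NB]
Op 5: add NC@42 -> ring=[42:NC,86:NB]
Op 6: route key 8: smallest pos >= 8 is 42 -> NC
Op 7: add ND@5 -> ring=[5:ND,42:NC,86:NB]
Op 8: add NE@64 -> ring=[5:ND,42:NC,64:NE,86:NB]
Op 9: add NF@44 -> ring=[5:ND,42:NC,44:NF,64:NE,86:NB]
Final route key 67: smallest pos >= 67 is 86 -> NB

Answer: NB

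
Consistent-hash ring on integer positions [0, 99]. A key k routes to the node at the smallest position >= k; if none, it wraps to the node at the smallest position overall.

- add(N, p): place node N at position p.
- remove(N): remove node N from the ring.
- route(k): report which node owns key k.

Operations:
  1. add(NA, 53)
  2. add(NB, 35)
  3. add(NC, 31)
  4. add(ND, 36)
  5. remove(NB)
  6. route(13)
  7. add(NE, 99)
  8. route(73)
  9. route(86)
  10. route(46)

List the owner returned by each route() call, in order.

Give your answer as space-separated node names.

Op 1: add NA@53 -> ring=[53:NA]
Op 2: add NB@35 -> ring=[35:NB,53:NA]
Op 3: add NC@31 -> ring=[31:NC,35:NB,53:NA]
Op 4: add ND@36 -> ring=[31:NC,35:NB,36:ND,53:NA]
Op 5: remove NB -> ring=[31:NC,36:ND,53:NA]
Op 6: route key 13: smallest pos >= 13 is 31 -> NC
Op 7: add NE@99 -> ring=[31:NC,36:ND,53:NA,99:NE]
Op 8: route key 73: smallest pos >= 73 is 99 -> NE
Op 9: route key 86: smallest pos >= 86 is 99 -> NE
Op 10: route key 46: smallest pos >= 46 is 53 -> NA

Answer: NC NE NE NA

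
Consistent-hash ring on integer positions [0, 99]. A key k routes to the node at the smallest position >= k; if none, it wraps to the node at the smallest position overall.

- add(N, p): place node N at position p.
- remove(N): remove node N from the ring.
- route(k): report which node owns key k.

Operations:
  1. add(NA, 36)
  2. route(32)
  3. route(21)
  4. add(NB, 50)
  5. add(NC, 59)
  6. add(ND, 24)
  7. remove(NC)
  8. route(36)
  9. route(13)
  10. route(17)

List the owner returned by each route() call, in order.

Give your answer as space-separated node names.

Op 1: add NA@36 -> ring=[36:NA]
Op 2: route key 32: smallest pos >= 32 is 36 -> NA
Op 3: route key 21: smallest pos >= 21 is 36 -> NA
Op 4: add NB@50 -> ring=[36:NA,50:NB]
Op 5: add NC@59 -> ring=[36:NA,50:NB,59:NC]
Op 6: add ND@24 -> ring=[24:ND,36:NA,50:NB,59:NC]
Op 7: remove NC -> ring=[24:ND,36:NA,50:NB]
Op 8: route key 36: smallest pos >= 36 is 36 -> NA
Op 9: route key 13: smallest pos >= 13 is 24 -> ND
Op 10: route key 17: smallest pos >= 17 is 24 -> ND

Answer: NA NA NA ND ND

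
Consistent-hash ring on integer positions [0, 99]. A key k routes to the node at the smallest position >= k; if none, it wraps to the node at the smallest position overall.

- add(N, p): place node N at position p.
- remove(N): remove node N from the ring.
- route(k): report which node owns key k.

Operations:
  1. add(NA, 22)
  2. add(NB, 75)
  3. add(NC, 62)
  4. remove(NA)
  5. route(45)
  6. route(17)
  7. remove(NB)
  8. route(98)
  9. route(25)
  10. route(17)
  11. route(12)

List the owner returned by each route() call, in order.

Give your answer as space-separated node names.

Op 1: add NA@22 -> ring=[22:NA]
Op 2: add NB@75 -> ring=[22:NA,75:NB]
Op 3: add NC@62 -> ring=[22:NA,62:NC,75:NB]
Op 4: remove NA -> ring=[62:NC,75:NB]
Op 5: route key 45: smallest pos >= 45 is 62 -> NC
Op 6: route key 17: smallest pos >= 17 is 62 -> NC
Op 7: remove NB -> ring=[62:NC]
Op 8: route key 98: none >= 98, wrap to smallest pos 62 -> NC
Op 9: route key 25: smallest pos >= 25 is 62 -> NC
Op 10: route key 17: smallest pos >= 17 is 62 -> NC
Op 11: route key 12: smallest pos >= 12 is 62 -> NC

Answer: NC NC NC NC NC NC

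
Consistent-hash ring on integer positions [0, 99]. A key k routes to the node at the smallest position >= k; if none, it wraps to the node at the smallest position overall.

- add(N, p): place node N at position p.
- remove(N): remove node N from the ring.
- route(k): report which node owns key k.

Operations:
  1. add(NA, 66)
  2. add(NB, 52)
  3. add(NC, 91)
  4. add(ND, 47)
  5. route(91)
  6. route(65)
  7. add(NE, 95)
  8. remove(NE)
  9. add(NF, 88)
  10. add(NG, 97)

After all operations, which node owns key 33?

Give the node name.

Answer: ND

Derivation:
Op 1: add NA@66 -> ring=[66:NA]
Op 2: add NB@52 -> ring=[52:NB,66:NA]
Op 3: add NC@91 -> ring=[52:NB,66:NA,91:NC]
Op 4: add ND@47 -> ring=[47:ND,52:NB,66:NA,91:NC]
Op 5: route key 91: smallest pos >= 91 is 91 -> NC
Op 6: route key 65: smallest pos >= 65 is 66 -> NA
Op 7: add NE@95 -> ring=[47:ND,52:NB,66:NA,91:NC,95:NE]
Op 8: remove NE -> ring=[47:ND,52:NB,66:NA,91:NC]
Op 9: add NF@88 -> ring=[47:ND,52:NB,66:NA,88:NF,91:NC]
Op 10: add NG@97 -> ring=[47:ND,52:NB,66:NA,88:NF,91:NC,97:NG]
Final route key 33: smallest pos >= 33 is 47 -> ND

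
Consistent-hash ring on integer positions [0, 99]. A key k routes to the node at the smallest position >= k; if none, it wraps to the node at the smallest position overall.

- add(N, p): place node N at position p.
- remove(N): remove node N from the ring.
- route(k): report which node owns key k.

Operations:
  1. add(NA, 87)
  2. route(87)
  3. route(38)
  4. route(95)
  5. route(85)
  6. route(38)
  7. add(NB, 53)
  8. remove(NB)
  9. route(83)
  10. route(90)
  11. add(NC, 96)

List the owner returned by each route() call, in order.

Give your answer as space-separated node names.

Answer: NA NA NA NA NA NA NA

Derivation:
Op 1: add NA@87 -> ring=[87:NA]
Op 2: route key 87: smallest pos >= 87 is 87 -> NA
Op 3: route key 38: smallest pos >= 38 is 87 -> NA
Op 4: route key 95: none >= 95, wrap to smallest pos 87 -> NA
Op 5: route key 85: smallest pos >= 85 is 87 -> NA
Op 6: route key 38: smallest pos >= 38 is 87 -> NA
Op 7: add NB@53 -> ring=[53:NB,87:NA]
Op 8: remove NB -> ring=[87:NA]
Op 9: route key 83: smallest pos >= 83 is 87 -> NA
Op 10: route key 90: none >= 90, wrap to smallest pos 87 -> NA
Op 11: add NC@96 -> ring=[87:NA,96:NC]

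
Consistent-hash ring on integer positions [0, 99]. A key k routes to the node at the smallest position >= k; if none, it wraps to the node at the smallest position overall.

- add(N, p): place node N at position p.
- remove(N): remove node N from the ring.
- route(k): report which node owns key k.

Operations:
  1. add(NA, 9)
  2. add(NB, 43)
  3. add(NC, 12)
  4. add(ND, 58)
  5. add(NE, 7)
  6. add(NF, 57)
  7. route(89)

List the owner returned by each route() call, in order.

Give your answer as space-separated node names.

Answer: NE

Derivation:
Op 1: add NA@9 -> ring=[9:NA]
Op 2: add NB@43 -> ring=[9:NA,43:NB]
Op 3: add NC@12 -> ring=[9:NA,12:NC,43:NB]
Op 4: add ND@58 -> ring=[9:NA,12:NC,43:NB,58:ND]
Op 5: add NE@7 -> ring=[7:NE,9:NA,12:NC,43:NB,58:ND]
Op 6: add NF@57 -> ring=[7:NE,9:NA,12:NC,43:NB,57:NF,58:ND]
Op 7: route key 89: none >= 89, wrap to smallest pos 7 -> NE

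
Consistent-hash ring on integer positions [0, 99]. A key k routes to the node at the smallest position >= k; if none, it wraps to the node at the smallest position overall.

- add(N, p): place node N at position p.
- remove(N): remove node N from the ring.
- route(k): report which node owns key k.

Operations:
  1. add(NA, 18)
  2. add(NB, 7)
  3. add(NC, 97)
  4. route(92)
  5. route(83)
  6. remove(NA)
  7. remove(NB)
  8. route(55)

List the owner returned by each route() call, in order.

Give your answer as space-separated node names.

Op 1: add NA@18 -> ring=[18:NA]
Op 2: add NB@7 -> ring=[7:NB,18:NA]
Op 3: add NC@97 -> ring=[7:NB,18:NA,97:NC]
Op 4: route key 92: smallest pos >= 92 is 97 -> NC
Op 5: route key 83: smallest pos >= 83 is 97 -> NC
Op 6: remove NA -> ring=[7:NB,97:NC]
Op 7: remove NB -> ring=[97:NC]
Op 8: route key 55: smallest pos >= 55 is 97 -> NC

Answer: NC NC NC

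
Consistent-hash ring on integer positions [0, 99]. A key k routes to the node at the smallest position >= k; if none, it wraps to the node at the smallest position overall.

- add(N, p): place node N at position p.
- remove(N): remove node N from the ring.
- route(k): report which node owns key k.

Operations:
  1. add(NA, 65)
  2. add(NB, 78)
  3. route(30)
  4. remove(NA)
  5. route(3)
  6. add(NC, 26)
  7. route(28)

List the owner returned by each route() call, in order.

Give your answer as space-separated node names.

Answer: NA NB NB

Derivation:
Op 1: add NA@65 -> ring=[65:NA]
Op 2: add NB@78 -> ring=[65:NA,78:NB]
Op 3: route key 30: smallest pos >= 30 is 65 -> NA
Op 4: remove NA -> ring=[78:NB]
Op 5: route key 3: smallest pos >= 3 is 78 -> NB
Op 6: add NC@26 -> ring=[26:NC,78:NB]
Op 7: route key 28: smallest pos >= 28 is 78 -> NB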